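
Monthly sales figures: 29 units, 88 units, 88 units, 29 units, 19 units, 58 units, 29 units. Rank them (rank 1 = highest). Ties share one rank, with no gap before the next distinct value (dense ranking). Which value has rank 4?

19

Sorted (descending): 88, 88, 58, 29, 29, 29, 19
The 2 values of 88 share dense rank 1.
The 3 values of 29 share dense rank 3.
Remaining distinct values take the next consecutive integers.
Rank 4 → value 19.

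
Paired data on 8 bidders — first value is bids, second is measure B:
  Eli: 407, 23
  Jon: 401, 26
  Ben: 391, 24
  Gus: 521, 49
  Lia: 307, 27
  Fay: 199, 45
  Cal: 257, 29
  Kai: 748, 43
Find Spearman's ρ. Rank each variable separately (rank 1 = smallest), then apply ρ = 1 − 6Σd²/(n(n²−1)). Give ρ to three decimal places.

0.000

Ranks of variable 1: 6, 5, 4, 7, 3, 1, 2, 8
Ranks of variable 2: 1, 3, 2, 8, 4, 7, 5, 6
d = r₁ − r₂: 5, 2, 2, -1, -1, -6, -3, 2
d²: 25, 4, 4, 1, 1, 36, 9, 4; Σd² = 84
ρ = 1 − 6·84/(8·63) = 1 − 504/504 = 0.000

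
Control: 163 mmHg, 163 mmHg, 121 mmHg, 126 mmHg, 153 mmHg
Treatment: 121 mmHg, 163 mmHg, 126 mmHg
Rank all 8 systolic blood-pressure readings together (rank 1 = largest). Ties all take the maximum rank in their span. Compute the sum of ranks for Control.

Sorted (descending): 163, 163, 163, 153, 126, 126, 121, 121
The 3 values of 163 occupy positions 1–3 → each gets rank 3.
The 2 values of 126 occupy positions 5–6 → each gets rank 6.
The 2 values of 121 occupy positions 7–8 → each gets rank 8.
Control values → pooled ranks: 163→3, 163→3, 121→8, 126→6, 153→4
Rank sum = 3 + 3 + 8 + 6 + 4 = 24

24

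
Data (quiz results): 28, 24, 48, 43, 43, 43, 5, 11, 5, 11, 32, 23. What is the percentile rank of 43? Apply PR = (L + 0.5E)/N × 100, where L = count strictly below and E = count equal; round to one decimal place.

N = 12.
Strictly below 43: 8. Equal to 43: 3.
PR = (8 + 0.5·3)/12 × 100 = 79.2

79.2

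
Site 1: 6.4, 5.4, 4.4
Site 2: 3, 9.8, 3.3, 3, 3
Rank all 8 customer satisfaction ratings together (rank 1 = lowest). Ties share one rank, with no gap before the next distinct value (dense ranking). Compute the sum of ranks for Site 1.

Sorted (ascending): 3, 3, 3, 3.3, 4.4, 5.4, 6.4, 9.8
The 3 values of 3 share dense rank 1.
Remaining distinct values take the next consecutive integers.
Site 1 values → pooled ranks: 6.4→5, 5.4→4, 4.4→3
Rank sum = 5 + 4 + 3 = 12

12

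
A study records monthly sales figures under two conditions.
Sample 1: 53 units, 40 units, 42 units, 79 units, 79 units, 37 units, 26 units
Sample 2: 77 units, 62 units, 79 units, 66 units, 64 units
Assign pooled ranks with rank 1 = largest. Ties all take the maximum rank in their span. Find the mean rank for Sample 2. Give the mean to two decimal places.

Sorted (descending): 79, 79, 79, 77, 66, 64, 62, 53, 42, 40, 37, 26
The 3 values of 79 occupy positions 1–3 → each gets rank 3.
Sample 2 values → pooled ranks: 77→4, 62→7, 79→3, 66→5, 64→6
Mean rank = (4 + 7 + 3 + 5 + 6) / 5 = 5.00

5.00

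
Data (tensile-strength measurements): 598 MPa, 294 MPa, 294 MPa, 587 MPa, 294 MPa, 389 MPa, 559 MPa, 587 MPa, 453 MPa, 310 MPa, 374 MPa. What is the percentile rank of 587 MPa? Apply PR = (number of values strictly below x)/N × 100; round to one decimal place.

72.7

N = 11.
Strictly below 587: 8. Equal to 587: 2.
PR = 8/11 × 100 = 72.7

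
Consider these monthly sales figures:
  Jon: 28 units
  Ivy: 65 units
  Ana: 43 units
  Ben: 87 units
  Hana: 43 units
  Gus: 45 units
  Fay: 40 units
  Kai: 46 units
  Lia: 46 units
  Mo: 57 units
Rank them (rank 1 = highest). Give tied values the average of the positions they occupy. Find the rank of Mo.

Sorted (descending): 87, 65, 57, 46, 46, 45, 43, 43, 40, 28
The 2 values of 46 occupy positions 4–5 → average rank (4+5)/2 = 4.5.
The 2 values of 43 occupy positions 7–8 → average rank (7+8)/2 = 7.5.
Mo has value 57 units → rank 3.

3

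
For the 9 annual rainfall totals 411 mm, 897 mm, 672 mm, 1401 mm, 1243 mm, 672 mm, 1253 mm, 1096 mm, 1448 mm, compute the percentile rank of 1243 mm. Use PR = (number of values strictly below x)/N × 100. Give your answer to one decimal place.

55.6

N = 9.
Strictly below 1243: 5. Equal to 1243: 1.
PR = 5/9 × 100 = 55.6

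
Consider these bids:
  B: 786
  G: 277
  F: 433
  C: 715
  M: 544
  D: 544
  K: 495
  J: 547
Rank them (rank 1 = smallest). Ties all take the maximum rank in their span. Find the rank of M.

Sorted (ascending): 277, 433, 495, 544, 544, 547, 715, 786
The 2 values of 544 occupy positions 4–5 → each gets rank 5.
M has value 544 → rank 5.

5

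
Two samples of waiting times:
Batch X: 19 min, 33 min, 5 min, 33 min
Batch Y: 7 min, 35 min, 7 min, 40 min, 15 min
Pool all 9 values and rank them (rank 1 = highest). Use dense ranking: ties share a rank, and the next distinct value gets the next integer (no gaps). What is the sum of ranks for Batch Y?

20

Sorted (descending): 40, 35, 33, 33, 19, 15, 7, 7, 5
The 2 values of 33 share dense rank 3.
The 2 values of 7 share dense rank 6.
Remaining distinct values take the next consecutive integers.
Batch Y values → pooled ranks: 7→6, 35→2, 7→6, 40→1, 15→5
Rank sum = 6 + 2 + 6 + 1 + 5 = 20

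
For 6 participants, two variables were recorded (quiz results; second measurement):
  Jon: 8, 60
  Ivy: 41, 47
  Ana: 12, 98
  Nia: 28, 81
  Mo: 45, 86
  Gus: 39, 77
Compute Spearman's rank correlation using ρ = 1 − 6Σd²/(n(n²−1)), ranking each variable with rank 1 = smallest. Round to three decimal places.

-0.029

Ranks of variable 1: 1, 5, 2, 3, 6, 4
Ranks of variable 2: 2, 1, 6, 4, 5, 3
d = r₁ − r₂: -1, 4, -4, -1, 1, 1
d²: 1, 16, 16, 1, 1, 1; Σd² = 36
ρ = 1 − 6·36/(6·35) = 1 − 216/210 = -0.029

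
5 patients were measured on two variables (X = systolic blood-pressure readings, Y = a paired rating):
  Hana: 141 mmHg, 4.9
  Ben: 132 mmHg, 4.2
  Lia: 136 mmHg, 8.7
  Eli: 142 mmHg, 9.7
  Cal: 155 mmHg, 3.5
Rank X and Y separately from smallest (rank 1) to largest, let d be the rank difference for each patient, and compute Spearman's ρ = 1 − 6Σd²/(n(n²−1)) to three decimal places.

-0.100

Ranks of variable 1: 3, 1, 2, 4, 5
Ranks of variable 2: 3, 2, 4, 5, 1
d = r₁ − r₂: 0, -1, -2, -1, 4
d²: 0, 1, 4, 1, 16; Σd² = 22
ρ = 1 − 6·22/(5·24) = 1 − 132/120 = -0.100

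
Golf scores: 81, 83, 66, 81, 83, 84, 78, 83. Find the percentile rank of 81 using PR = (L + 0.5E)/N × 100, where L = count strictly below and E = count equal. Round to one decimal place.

N = 8.
Strictly below 81: 2. Equal to 81: 2.
PR = (2 + 0.5·2)/8 × 100 = 37.5

37.5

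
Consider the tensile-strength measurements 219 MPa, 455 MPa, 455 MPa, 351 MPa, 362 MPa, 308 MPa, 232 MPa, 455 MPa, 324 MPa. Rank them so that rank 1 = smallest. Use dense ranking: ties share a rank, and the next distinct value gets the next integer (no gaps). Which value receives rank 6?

Sorted (ascending): 219, 232, 308, 324, 351, 362, 455, 455, 455
The 3 values of 455 share dense rank 7.
Remaining distinct values take the next consecutive integers.
Rank 6 → value 362.

362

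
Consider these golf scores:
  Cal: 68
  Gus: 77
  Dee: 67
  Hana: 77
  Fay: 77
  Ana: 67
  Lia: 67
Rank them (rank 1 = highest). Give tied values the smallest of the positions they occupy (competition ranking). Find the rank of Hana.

Sorted (descending): 77, 77, 77, 68, 67, 67, 67
The 3 values of 77 occupy positions 1–3 → each gets rank 1.
The 3 values of 67 occupy positions 5–7 → each gets rank 5.
Hana has value 77 → rank 1.

1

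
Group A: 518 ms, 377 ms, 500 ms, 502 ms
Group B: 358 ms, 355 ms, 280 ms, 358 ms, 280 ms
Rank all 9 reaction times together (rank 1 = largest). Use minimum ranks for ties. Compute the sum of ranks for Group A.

10

Sorted (descending): 518, 502, 500, 377, 358, 358, 355, 280, 280
The 2 values of 358 occupy positions 5–6 → each gets rank 5.
The 2 values of 280 occupy positions 8–9 → each gets rank 8.
Group A values → pooled ranks: 518→1, 377→4, 500→3, 502→2
Rank sum = 1 + 4 + 3 + 2 = 10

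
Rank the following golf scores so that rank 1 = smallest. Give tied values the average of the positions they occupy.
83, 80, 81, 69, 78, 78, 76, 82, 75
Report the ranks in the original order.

9, 6, 7, 1, 4.5, 4.5, 3, 8, 2

Sorted (ascending): 69, 75, 76, 78, 78, 80, 81, 82, 83
The 2 values of 78 occupy positions 4–5 → average rank (4+5)/2 = 4.5.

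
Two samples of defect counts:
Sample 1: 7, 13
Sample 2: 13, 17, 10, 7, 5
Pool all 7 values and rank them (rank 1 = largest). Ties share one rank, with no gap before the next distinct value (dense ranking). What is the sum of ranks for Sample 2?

15

Sorted (descending): 17, 13, 13, 10, 7, 7, 5
The 2 values of 13 share dense rank 2.
The 2 values of 7 share dense rank 4.
Remaining distinct values take the next consecutive integers.
Sample 2 values → pooled ranks: 13→2, 17→1, 10→3, 7→4, 5→5
Rank sum = 2 + 1 + 3 + 4 + 5 = 15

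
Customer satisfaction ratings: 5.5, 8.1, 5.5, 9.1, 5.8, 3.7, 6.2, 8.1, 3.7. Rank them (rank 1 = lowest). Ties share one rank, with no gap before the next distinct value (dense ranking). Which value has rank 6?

9.1

Sorted (ascending): 3.7, 3.7, 5.5, 5.5, 5.8, 6.2, 8.1, 8.1, 9.1
The 2 values of 3.7 share dense rank 1.
The 2 values of 5.5 share dense rank 2.
The 2 values of 8.1 share dense rank 5.
Remaining distinct values take the next consecutive integers.
Rank 6 → value 9.1.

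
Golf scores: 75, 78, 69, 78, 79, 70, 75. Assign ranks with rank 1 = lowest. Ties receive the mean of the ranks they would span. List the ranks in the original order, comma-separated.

Sorted (ascending): 69, 70, 75, 75, 78, 78, 79
The 2 values of 75 occupy positions 3–4 → average rank (3+4)/2 = 3.5.
The 2 values of 78 occupy positions 5–6 → average rank (5+6)/2 = 5.5.

3.5, 5.5, 1, 5.5, 7, 2, 3.5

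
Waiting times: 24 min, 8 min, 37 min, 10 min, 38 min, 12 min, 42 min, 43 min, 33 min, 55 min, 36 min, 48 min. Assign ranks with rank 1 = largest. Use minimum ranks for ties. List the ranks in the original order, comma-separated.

Sorted (descending): 55, 48, 43, 42, 38, 37, 36, 33, 24, 12, 10, 8
No ties — each value takes its position as its rank.

9, 12, 6, 11, 5, 10, 4, 3, 8, 1, 7, 2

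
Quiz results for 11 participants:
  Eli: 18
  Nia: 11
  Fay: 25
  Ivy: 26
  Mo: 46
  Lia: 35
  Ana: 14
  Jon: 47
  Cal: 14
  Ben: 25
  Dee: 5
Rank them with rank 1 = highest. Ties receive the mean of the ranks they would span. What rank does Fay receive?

Sorted (descending): 47, 46, 35, 26, 25, 25, 18, 14, 14, 11, 5
The 2 values of 25 occupy positions 5–6 → average rank (5+6)/2 = 5.5.
The 2 values of 14 occupy positions 8–9 → average rank (8+9)/2 = 8.5.
Fay has value 25 → rank 5.5.

5.5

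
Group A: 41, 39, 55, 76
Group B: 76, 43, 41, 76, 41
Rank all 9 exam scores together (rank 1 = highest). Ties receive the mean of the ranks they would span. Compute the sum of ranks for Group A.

22

Sorted (descending): 76, 76, 76, 55, 43, 41, 41, 41, 39
The 3 values of 76 occupy positions 1–3 → average rank 2.
The 3 values of 41 occupy positions 6–8 → average rank 7.
Group A values → pooled ranks: 41→7, 39→9, 55→4, 76→2
Rank sum = 7 + 9 + 4 + 2 = 22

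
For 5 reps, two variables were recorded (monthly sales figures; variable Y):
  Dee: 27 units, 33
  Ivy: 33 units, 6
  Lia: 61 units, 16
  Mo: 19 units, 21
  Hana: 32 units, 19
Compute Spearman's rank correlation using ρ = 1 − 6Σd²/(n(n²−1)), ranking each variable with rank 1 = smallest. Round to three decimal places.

Ranks of variable 1: 2, 4, 5, 1, 3
Ranks of variable 2: 5, 1, 2, 4, 3
d = r₁ − r₂: -3, 3, 3, -3, 0
d²: 9, 9, 9, 9, 0; Σd² = 36
ρ = 1 − 6·36/(5·24) = 1 − 216/120 = -0.800

-0.800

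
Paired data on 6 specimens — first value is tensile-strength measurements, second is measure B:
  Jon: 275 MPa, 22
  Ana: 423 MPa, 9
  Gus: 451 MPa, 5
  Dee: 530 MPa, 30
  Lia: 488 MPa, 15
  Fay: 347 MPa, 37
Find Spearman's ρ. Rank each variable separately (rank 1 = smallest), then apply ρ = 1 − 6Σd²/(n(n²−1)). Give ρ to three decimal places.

Ranks of variable 1: 1, 3, 4, 6, 5, 2
Ranks of variable 2: 4, 2, 1, 5, 3, 6
d = r₁ − r₂: -3, 1, 3, 1, 2, -4
d²: 9, 1, 9, 1, 4, 16; Σd² = 40
ρ = 1 − 6·40/(6·35) = 1 − 240/210 = -0.143

-0.143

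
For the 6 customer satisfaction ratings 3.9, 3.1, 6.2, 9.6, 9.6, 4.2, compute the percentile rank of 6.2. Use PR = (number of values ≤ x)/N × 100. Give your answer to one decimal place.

N = 6.
Strictly below 6.2: 3. Equal to 6.2: 1.
PR = 4/6 × 100 = 66.7

66.7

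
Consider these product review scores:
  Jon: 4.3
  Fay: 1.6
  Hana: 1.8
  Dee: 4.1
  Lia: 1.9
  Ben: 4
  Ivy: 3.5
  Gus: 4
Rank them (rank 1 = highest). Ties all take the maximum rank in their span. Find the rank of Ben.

4

Sorted (descending): 4.3, 4.1, 4, 4, 3.5, 1.9, 1.8, 1.6
The 2 values of 4 occupy positions 3–4 → each gets rank 4.
Ben has value 4 → rank 4.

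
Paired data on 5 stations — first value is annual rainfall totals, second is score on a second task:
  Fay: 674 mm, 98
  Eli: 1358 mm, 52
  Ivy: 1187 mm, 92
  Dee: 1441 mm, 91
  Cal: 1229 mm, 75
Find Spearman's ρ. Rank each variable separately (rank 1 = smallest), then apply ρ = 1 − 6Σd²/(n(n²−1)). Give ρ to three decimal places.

-0.700

Ranks of variable 1: 1, 4, 2, 5, 3
Ranks of variable 2: 5, 1, 4, 3, 2
d = r₁ − r₂: -4, 3, -2, 2, 1
d²: 16, 9, 4, 4, 1; Σd² = 34
ρ = 1 − 6·34/(5·24) = 1 − 204/120 = -0.700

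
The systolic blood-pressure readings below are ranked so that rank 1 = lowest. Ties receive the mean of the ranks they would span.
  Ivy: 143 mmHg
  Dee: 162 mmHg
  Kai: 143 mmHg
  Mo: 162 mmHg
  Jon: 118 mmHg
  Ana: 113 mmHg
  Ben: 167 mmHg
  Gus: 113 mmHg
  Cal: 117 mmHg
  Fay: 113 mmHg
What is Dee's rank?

Sorted (ascending): 113, 113, 113, 117, 118, 143, 143, 162, 162, 167
The 3 values of 113 occupy positions 1–3 → average rank 2.
The 2 values of 143 occupy positions 6–7 → average rank (6+7)/2 = 6.5.
The 2 values of 162 occupy positions 8–9 → average rank (8+9)/2 = 8.5.
Dee has value 162 mmHg → rank 8.5.

8.5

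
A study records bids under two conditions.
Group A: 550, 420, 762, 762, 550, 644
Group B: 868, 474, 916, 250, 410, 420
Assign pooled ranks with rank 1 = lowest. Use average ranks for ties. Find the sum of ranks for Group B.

34.5

Sorted (ascending): 250, 410, 420, 420, 474, 550, 550, 644, 762, 762, 868, 916
The 2 values of 420 occupy positions 3–4 → average rank (3+4)/2 = 3.5.
The 2 values of 550 occupy positions 6–7 → average rank (6+7)/2 = 6.5.
The 2 values of 762 occupy positions 9–10 → average rank (9+10)/2 = 9.5.
Group B values → pooled ranks: 868→11, 474→5, 916→12, 250→1, 410→2, 420→3.5
Rank sum = 11 + 5 + 12 + 1 + 2 + 3.5 = 34.5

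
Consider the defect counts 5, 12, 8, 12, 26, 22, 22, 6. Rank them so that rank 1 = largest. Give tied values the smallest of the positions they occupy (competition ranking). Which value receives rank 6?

Sorted (descending): 26, 22, 22, 12, 12, 8, 6, 5
The 2 values of 22 occupy positions 2–3 → each gets rank 2.
The 2 values of 12 occupy positions 4–5 → each gets rank 4.
Rank 6 → value 8.

8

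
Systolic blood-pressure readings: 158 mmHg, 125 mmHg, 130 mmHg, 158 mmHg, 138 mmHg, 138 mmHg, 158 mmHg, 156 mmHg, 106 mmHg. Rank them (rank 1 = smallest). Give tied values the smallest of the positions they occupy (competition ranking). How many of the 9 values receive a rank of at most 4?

Sorted (ascending): 106, 125, 130, 138, 138, 156, 158, 158, 158
The 2 values of 138 occupy positions 4–5 → each gets rank 4.
The 3 values of 158 occupy positions 7–9 → each gets rank 7.
Ranks ≤ 4: {1, 2, 3, 4, 4} → 5 values.

5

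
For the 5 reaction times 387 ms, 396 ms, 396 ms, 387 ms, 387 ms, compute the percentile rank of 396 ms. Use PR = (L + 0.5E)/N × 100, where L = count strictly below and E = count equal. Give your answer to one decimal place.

N = 5.
Strictly below 396: 3. Equal to 396: 2.
PR = (3 + 0.5·2)/5 × 100 = 80.0

80.0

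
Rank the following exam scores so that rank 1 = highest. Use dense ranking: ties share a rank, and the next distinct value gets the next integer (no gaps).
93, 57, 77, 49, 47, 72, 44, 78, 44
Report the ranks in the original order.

Sorted (descending): 93, 78, 77, 72, 57, 49, 47, 44, 44
The 2 values of 44 share dense rank 8.
Remaining distinct values take the next consecutive integers.

1, 5, 3, 6, 7, 4, 8, 2, 8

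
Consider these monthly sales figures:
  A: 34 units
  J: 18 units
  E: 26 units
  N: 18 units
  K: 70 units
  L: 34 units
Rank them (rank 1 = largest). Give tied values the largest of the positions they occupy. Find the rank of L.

3

Sorted (descending): 70, 34, 34, 26, 18, 18
The 2 values of 34 occupy positions 2–3 → each gets rank 3.
The 2 values of 18 occupy positions 5–6 → each gets rank 6.
L has value 34 units → rank 3.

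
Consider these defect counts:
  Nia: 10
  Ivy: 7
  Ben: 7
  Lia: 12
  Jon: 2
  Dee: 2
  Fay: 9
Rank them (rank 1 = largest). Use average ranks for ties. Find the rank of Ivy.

4.5

Sorted (descending): 12, 10, 9, 7, 7, 2, 2
The 2 values of 7 occupy positions 4–5 → average rank (4+5)/2 = 4.5.
The 2 values of 2 occupy positions 6–7 → average rank (6+7)/2 = 6.5.
Ivy has value 7 → rank 4.5.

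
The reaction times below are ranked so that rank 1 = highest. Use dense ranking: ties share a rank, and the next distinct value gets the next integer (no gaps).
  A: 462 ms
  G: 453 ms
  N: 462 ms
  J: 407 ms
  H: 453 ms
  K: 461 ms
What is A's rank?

Sorted (descending): 462, 462, 461, 453, 453, 407
The 2 values of 462 share dense rank 1.
The 2 values of 453 share dense rank 3.
Remaining distinct values take the next consecutive integers.
A has value 462 ms → rank 1.

1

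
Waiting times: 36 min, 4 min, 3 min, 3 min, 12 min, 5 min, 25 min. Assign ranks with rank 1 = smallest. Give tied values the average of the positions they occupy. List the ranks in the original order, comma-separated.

7, 3, 1.5, 1.5, 5, 4, 6

Sorted (ascending): 3, 3, 4, 5, 12, 25, 36
The 2 values of 3 occupy positions 1–2 → average rank (1+2)/2 = 1.5.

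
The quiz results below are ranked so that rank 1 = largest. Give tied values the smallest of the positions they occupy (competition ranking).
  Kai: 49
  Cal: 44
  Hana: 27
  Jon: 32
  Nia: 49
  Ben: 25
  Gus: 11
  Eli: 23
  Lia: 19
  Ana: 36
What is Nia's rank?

1

Sorted (descending): 49, 49, 44, 36, 32, 27, 25, 23, 19, 11
The 2 values of 49 occupy positions 1–2 → each gets rank 1.
Nia has value 49 → rank 1.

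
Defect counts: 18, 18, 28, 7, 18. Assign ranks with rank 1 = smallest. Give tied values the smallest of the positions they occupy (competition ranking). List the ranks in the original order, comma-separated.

2, 2, 5, 1, 2

Sorted (ascending): 7, 18, 18, 18, 28
The 3 values of 18 occupy positions 2–4 → each gets rank 2.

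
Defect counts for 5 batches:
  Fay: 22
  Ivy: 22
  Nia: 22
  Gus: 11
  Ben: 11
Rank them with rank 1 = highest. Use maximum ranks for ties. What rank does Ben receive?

Sorted (descending): 22, 22, 22, 11, 11
The 3 values of 22 occupy positions 1–3 → each gets rank 3.
The 2 values of 11 occupy positions 4–5 → each gets rank 5.
Ben has value 11 → rank 5.

5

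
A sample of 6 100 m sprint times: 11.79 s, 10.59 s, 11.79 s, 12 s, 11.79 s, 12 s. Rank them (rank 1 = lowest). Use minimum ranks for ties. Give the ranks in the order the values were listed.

2, 1, 2, 5, 2, 5

Sorted (ascending): 10.59, 11.79, 11.79, 11.79, 12, 12
The 3 values of 11.79 occupy positions 2–4 → each gets rank 2.
The 2 values of 12 occupy positions 5–6 → each gets rank 5.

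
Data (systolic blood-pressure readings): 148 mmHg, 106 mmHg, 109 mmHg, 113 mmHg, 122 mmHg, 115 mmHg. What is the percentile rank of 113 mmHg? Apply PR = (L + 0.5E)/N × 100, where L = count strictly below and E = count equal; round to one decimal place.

41.7

N = 6.
Strictly below 113: 2. Equal to 113: 1.
PR = (2 + 0.5·1)/6 × 100 = 41.7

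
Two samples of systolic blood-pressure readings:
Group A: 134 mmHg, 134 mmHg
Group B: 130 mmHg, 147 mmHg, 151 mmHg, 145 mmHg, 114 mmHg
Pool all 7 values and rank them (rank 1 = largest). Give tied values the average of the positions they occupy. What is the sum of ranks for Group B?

Sorted (descending): 151, 147, 145, 134, 134, 130, 114
The 2 values of 134 occupy positions 4–5 → average rank (4+5)/2 = 4.5.
Group B values → pooled ranks: 130→6, 147→2, 151→1, 145→3, 114→7
Rank sum = 6 + 2 + 1 + 3 + 7 = 19

19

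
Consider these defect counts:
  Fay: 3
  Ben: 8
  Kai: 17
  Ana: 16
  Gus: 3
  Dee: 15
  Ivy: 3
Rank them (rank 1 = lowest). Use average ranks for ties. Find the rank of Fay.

2

Sorted (ascending): 3, 3, 3, 8, 15, 16, 17
The 3 values of 3 occupy positions 1–3 → average rank 2.
Fay has value 3 → rank 2.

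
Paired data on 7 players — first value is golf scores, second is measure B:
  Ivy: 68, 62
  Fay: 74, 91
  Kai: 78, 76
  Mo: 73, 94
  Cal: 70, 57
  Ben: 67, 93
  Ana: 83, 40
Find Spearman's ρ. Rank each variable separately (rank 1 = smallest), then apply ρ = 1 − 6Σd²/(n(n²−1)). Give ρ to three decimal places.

-0.357

Ranks of variable 1: 2, 5, 6, 4, 3, 1, 7
Ranks of variable 2: 3, 5, 4, 7, 2, 6, 1
d = r₁ − r₂: -1, 0, 2, -3, 1, -5, 6
d²: 1, 0, 4, 9, 1, 25, 36; Σd² = 76
ρ = 1 − 6·76/(7·48) = 1 − 456/336 = -0.357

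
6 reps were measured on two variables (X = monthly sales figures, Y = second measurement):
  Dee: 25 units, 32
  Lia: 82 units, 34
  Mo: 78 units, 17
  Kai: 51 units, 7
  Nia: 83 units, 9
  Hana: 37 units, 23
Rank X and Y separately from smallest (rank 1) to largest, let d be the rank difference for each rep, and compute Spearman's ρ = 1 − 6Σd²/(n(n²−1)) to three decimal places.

Ranks of variable 1: 1, 5, 4, 3, 6, 2
Ranks of variable 2: 5, 6, 3, 1, 2, 4
d = r₁ − r₂: -4, -1, 1, 2, 4, -2
d²: 16, 1, 1, 4, 16, 4; Σd² = 42
ρ = 1 − 6·42/(6·35) = 1 − 252/210 = -0.200

-0.200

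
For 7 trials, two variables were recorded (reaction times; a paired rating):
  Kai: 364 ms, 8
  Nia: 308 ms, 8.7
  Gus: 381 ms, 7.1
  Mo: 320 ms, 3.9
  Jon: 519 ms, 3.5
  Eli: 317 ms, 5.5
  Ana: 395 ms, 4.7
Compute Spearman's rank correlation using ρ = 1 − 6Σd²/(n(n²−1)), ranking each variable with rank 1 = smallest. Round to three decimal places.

Ranks of variable 1: 4, 1, 5, 3, 7, 2, 6
Ranks of variable 2: 6, 7, 5, 2, 1, 4, 3
d = r₁ − r₂: -2, -6, 0, 1, 6, -2, 3
d²: 4, 36, 0, 1, 36, 4, 9; Σd² = 90
ρ = 1 − 6·90/(7·48) = 1 − 540/336 = -0.607

-0.607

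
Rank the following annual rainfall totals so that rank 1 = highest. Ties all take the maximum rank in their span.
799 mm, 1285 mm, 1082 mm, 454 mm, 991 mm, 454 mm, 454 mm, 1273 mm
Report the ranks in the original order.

Sorted (descending): 1285, 1273, 1082, 991, 799, 454, 454, 454
The 3 values of 454 occupy positions 6–8 → each gets rank 8.

5, 1, 3, 8, 4, 8, 8, 2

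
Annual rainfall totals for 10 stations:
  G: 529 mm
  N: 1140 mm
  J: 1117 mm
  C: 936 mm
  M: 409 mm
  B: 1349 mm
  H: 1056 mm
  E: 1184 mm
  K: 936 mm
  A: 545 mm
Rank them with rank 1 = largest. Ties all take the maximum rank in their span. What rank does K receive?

Sorted (descending): 1349, 1184, 1140, 1117, 1056, 936, 936, 545, 529, 409
The 2 values of 936 occupy positions 6–7 → each gets rank 7.
K has value 936 mm → rank 7.

7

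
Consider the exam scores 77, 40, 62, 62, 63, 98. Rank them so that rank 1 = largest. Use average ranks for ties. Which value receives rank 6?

40

Sorted (descending): 98, 77, 63, 62, 62, 40
The 2 values of 62 occupy positions 4–5 → average rank (4+5)/2 = 4.5.
Rank 6 → value 40.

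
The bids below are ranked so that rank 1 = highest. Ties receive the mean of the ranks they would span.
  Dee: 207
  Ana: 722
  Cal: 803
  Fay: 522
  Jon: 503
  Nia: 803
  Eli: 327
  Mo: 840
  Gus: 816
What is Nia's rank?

3.5

Sorted (descending): 840, 816, 803, 803, 722, 522, 503, 327, 207
The 2 values of 803 occupy positions 3–4 → average rank (3+4)/2 = 3.5.
Nia has value 803 → rank 3.5.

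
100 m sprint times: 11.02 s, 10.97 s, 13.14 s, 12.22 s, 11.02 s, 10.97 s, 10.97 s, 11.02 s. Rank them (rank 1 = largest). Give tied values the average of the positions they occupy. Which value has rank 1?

Sorted (descending): 13.14, 12.22, 11.02, 11.02, 11.02, 10.97, 10.97, 10.97
The 3 values of 11.02 occupy positions 3–5 → average rank 4.
The 3 values of 10.97 occupy positions 6–8 → average rank 7.
Rank 1 → value 13.14.

13.14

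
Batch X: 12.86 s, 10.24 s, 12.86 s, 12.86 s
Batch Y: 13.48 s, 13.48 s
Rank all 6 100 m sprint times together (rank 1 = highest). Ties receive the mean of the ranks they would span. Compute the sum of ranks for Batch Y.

3

Sorted (descending): 13.48, 13.48, 12.86, 12.86, 12.86, 10.24
The 2 values of 13.48 occupy positions 1–2 → average rank (1+2)/2 = 1.5.
The 3 values of 12.86 occupy positions 3–5 → average rank 4.
Batch Y values → pooled ranks: 13.48→1.5, 13.48→1.5
Rank sum = 1.5 + 1.5 = 3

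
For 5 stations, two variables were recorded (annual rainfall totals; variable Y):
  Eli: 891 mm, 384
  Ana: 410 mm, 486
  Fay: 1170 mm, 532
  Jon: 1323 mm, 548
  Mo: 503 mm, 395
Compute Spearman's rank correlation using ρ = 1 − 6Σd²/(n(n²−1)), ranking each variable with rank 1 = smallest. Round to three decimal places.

0.600

Ranks of variable 1: 3, 1, 4, 5, 2
Ranks of variable 2: 1, 3, 4, 5, 2
d = r₁ − r₂: 2, -2, 0, 0, 0
d²: 4, 4, 0, 0, 0; Σd² = 8
ρ = 1 − 6·8/(5·24) = 1 − 48/120 = 0.600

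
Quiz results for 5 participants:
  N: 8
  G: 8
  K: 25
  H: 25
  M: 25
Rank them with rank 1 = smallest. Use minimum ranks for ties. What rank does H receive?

Sorted (ascending): 8, 8, 25, 25, 25
The 2 values of 8 occupy positions 1–2 → each gets rank 1.
The 3 values of 25 occupy positions 3–5 → each gets rank 3.
H has value 25 → rank 3.

3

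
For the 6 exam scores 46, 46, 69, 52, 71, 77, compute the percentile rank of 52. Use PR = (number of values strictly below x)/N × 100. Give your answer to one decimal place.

33.3

N = 6.
Strictly below 52: 2. Equal to 52: 1.
PR = 2/6 × 100 = 33.3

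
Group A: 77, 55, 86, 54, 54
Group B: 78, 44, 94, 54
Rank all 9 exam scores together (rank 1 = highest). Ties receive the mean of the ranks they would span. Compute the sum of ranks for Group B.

Sorted (descending): 94, 86, 78, 77, 55, 54, 54, 54, 44
The 3 values of 54 occupy positions 6–8 → average rank 7.
Group B values → pooled ranks: 78→3, 44→9, 94→1, 54→7
Rank sum = 3 + 9 + 1 + 7 = 20

20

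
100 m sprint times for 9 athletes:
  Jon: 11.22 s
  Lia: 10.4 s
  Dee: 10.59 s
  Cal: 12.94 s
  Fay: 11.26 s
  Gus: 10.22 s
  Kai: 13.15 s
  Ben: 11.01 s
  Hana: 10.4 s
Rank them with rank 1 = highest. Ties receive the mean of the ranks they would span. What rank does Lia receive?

7.5

Sorted (descending): 13.15, 12.94, 11.26, 11.22, 11.01, 10.59, 10.4, 10.4, 10.22
The 2 values of 10.4 occupy positions 7–8 → average rank (7+8)/2 = 7.5.
Lia has value 10.4 s → rank 7.5.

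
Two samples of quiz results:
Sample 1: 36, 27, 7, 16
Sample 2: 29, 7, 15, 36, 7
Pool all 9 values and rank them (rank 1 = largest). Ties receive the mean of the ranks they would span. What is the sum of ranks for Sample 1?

Sorted (descending): 36, 36, 29, 27, 16, 15, 7, 7, 7
The 2 values of 36 occupy positions 1–2 → average rank (1+2)/2 = 1.5.
The 3 values of 7 occupy positions 7–9 → average rank 8.
Sample 1 values → pooled ranks: 36→1.5, 27→4, 7→8, 16→5
Rank sum = 1.5 + 4 + 8 + 5 = 18.5

18.5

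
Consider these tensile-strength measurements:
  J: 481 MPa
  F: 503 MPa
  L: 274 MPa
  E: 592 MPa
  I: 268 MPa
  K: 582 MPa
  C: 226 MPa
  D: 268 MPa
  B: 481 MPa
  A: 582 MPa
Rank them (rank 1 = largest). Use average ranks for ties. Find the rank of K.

2.5

Sorted (descending): 592, 582, 582, 503, 481, 481, 274, 268, 268, 226
The 2 values of 582 occupy positions 2–3 → average rank (2+3)/2 = 2.5.
The 2 values of 481 occupy positions 5–6 → average rank (5+6)/2 = 5.5.
The 2 values of 268 occupy positions 8–9 → average rank (8+9)/2 = 8.5.
K has value 582 MPa → rank 2.5.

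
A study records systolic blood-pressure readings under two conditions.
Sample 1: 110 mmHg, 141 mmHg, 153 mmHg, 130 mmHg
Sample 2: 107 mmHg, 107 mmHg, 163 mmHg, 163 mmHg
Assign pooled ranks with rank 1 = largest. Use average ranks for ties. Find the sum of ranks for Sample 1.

Sorted (descending): 163, 163, 153, 141, 130, 110, 107, 107
The 2 values of 163 occupy positions 1–2 → average rank (1+2)/2 = 1.5.
The 2 values of 107 occupy positions 7–8 → average rank (7+8)/2 = 7.5.
Sample 1 values → pooled ranks: 110→6, 141→4, 153→3, 130→5
Rank sum = 6 + 4 + 3 + 5 = 18

18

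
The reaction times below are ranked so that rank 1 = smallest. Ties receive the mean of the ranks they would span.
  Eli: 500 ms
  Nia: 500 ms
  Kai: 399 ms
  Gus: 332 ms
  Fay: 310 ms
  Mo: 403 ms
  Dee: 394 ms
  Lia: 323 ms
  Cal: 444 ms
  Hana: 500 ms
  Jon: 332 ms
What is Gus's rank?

3.5

Sorted (ascending): 310, 323, 332, 332, 394, 399, 403, 444, 500, 500, 500
The 2 values of 332 occupy positions 3–4 → average rank (3+4)/2 = 3.5.
The 3 values of 500 occupy positions 9–11 → average rank 10.
Gus has value 332 ms → rank 3.5.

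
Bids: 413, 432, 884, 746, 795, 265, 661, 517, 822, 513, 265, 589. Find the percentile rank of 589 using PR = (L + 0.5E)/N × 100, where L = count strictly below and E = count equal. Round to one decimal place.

54.2

N = 12.
Strictly below 589: 6. Equal to 589: 1.
PR = (6 + 0.5·1)/12 × 100 = 54.2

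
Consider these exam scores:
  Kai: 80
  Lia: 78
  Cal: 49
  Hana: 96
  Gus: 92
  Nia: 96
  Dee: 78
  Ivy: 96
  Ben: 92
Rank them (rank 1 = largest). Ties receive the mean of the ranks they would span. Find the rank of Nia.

Sorted (descending): 96, 96, 96, 92, 92, 80, 78, 78, 49
The 3 values of 96 occupy positions 1–3 → average rank 2.
The 2 values of 92 occupy positions 4–5 → average rank (4+5)/2 = 4.5.
The 2 values of 78 occupy positions 7–8 → average rank (7+8)/2 = 7.5.
Nia has value 96 → rank 2.

2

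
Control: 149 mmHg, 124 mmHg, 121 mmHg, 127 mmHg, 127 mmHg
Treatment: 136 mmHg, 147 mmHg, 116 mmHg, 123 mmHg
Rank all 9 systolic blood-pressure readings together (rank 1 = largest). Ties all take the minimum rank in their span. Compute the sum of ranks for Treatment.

21

Sorted (descending): 149, 147, 136, 127, 127, 124, 123, 121, 116
The 2 values of 127 occupy positions 4–5 → each gets rank 4.
Treatment values → pooled ranks: 136→3, 147→2, 116→9, 123→7
Rank sum = 3 + 2 + 9 + 7 = 21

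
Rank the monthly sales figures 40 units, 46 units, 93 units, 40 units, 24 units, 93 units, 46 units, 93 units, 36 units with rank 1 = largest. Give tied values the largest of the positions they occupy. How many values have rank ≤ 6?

Sorted (descending): 93, 93, 93, 46, 46, 40, 40, 36, 24
The 3 values of 93 occupy positions 1–3 → each gets rank 3.
The 2 values of 46 occupy positions 4–5 → each gets rank 5.
The 2 values of 40 occupy positions 6–7 → each gets rank 7.
Ranks ≤ 6: {3, 3, 3, 5, 5} → 5 values.

5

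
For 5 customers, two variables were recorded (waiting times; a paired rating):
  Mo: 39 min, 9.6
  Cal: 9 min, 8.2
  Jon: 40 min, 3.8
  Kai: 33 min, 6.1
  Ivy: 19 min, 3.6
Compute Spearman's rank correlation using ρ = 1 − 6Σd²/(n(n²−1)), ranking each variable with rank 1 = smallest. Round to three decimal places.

0.000

Ranks of variable 1: 4, 1, 5, 3, 2
Ranks of variable 2: 5, 4, 2, 3, 1
d = r₁ − r₂: -1, -3, 3, 0, 1
d²: 1, 9, 9, 0, 1; Σd² = 20
ρ = 1 − 6·20/(5·24) = 1 − 120/120 = 0.000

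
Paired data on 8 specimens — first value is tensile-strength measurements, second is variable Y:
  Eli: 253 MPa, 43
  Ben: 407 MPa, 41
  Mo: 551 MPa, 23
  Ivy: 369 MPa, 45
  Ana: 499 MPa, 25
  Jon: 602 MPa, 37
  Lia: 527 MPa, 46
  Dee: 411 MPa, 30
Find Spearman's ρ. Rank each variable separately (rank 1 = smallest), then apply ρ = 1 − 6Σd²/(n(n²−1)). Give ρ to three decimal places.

Ranks of variable 1: 1, 3, 7, 2, 5, 8, 6, 4
Ranks of variable 2: 6, 5, 1, 7, 2, 4, 8, 3
d = r₁ − r₂: -5, -2, 6, -5, 3, 4, -2, 1
d²: 25, 4, 36, 25, 9, 16, 4, 1; Σd² = 120
ρ = 1 − 6·120/(8·63) = 1 − 720/504 = -0.429

-0.429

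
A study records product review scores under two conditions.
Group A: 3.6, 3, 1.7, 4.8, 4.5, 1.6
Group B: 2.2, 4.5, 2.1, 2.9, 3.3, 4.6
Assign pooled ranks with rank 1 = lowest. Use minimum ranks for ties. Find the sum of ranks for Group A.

38

Sorted (ascending): 1.6, 1.7, 2.1, 2.2, 2.9, 3, 3.3, 3.6, 4.5, 4.5, 4.6, 4.8
The 2 values of 4.5 occupy positions 9–10 → each gets rank 9.
Group A values → pooled ranks: 3.6→8, 3→6, 1.7→2, 4.8→12, 4.5→9, 1.6→1
Rank sum = 8 + 6 + 2 + 12 + 9 + 1 = 38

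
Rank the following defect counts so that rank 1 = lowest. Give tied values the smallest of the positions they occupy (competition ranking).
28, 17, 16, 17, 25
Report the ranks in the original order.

5, 2, 1, 2, 4

Sorted (ascending): 16, 17, 17, 25, 28
The 2 values of 17 occupy positions 2–3 → each gets rank 2.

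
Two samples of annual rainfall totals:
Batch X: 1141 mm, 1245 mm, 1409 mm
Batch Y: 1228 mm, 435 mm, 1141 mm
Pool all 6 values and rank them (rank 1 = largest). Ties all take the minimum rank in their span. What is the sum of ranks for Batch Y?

13

Sorted (descending): 1409, 1245, 1228, 1141, 1141, 435
The 2 values of 1141 occupy positions 4–5 → each gets rank 4.
Batch Y values → pooled ranks: 1228→3, 435→6, 1141→4
Rank sum = 3 + 6 + 4 = 13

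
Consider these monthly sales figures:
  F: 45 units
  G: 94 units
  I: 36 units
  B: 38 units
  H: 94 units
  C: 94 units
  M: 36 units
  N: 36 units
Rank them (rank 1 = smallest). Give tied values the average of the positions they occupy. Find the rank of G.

Sorted (ascending): 36, 36, 36, 38, 45, 94, 94, 94
The 3 values of 36 occupy positions 1–3 → average rank 2.
The 3 values of 94 occupy positions 6–8 → average rank 7.
G has value 94 units → rank 7.

7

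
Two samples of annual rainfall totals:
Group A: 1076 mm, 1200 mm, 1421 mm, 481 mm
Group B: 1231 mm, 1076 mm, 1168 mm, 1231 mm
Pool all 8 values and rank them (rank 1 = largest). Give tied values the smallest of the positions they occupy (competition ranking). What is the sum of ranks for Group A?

Sorted (descending): 1421, 1231, 1231, 1200, 1168, 1076, 1076, 481
The 2 values of 1231 occupy positions 2–3 → each gets rank 2.
The 2 values of 1076 occupy positions 6–7 → each gets rank 6.
Group A values → pooled ranks: 1076→6, 1200→4, 1421→1, 481→8
Rank sum = 6 + 4 + 1 + 8 = 19

19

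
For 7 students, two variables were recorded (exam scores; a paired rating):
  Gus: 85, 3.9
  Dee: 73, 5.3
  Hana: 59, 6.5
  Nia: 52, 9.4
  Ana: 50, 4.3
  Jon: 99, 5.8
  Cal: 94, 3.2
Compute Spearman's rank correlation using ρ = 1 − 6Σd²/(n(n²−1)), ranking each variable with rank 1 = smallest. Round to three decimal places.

Ranks of variable 1: 5, 4, 3, 2, 1, 7, 6
Ranks of variable 2: 2, 4, 6, 7, 3, 5, 1
d = r₁ − r₂: 3, 0, -3, -5, -2, 2, 5
d²: 9, 0, 9, 25, 4, 4, 25; Σd² = 76
ρ = 1 − 6·76/(7·48) = 1 − 456/336 = -0.357

-0.357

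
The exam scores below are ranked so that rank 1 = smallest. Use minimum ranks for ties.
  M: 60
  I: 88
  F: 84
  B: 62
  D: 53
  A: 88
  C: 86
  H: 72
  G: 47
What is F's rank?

Sorted (ascending): 47, 53, 60, 62, 72, 84, 86, 88, 88
The 2 values of 88 occupy positions 8–9 → each gets rank 8.
F has value 84 → rank 6.

6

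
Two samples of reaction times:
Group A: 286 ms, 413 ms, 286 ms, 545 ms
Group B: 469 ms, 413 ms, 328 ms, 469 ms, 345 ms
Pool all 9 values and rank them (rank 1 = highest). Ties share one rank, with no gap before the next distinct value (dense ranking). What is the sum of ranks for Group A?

Sorted (descending): 545, 469, 469, 413, 413, 345, 328, 286, 286
The 2 values of 469 share dense rank 2.
The 2 values of 413 share dense rank 3.
The 2 values of 286 share dense rank 6.
Remaining distinct values take the next consecutive integers.
Group A values → pooled ranks: 286→6, 413→3, 286→6, 545→1
Rank sum = 6 + 3 + 6 + 1 = 16

16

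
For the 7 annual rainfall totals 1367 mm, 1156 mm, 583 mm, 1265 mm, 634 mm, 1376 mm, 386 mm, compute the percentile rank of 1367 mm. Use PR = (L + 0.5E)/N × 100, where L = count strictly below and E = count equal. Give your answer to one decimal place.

78.6

N = 7.
Strictly below 1367: 5. Equal to 1367: 1.
PR = (5 + 0.5·1)/7 × 100 = 78.6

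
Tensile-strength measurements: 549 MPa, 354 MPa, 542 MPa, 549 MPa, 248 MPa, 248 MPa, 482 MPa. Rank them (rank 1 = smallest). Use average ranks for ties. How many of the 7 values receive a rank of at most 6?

Sorted (ascending): 248, 248, 354, 482, 542, 549, 549
The 2 values of 248 occupy positions 1–2 → average rank (1+2)/2 = 1.5.
The 2 values of 549 occupy positions 6–7 → average rank (6+7)/2 = 6.5.
Ranks ≤ 6: {1.5, 1.5, 3, 4, 5} → 5 values.

5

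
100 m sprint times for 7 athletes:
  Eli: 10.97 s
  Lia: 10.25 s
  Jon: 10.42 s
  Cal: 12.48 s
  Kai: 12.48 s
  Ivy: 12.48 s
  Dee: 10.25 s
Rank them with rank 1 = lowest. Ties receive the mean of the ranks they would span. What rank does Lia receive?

1.5

Sorted (ascending): 10.25, 10.25, 10.42, 10.97, 12.48, 12.48, 12.48
The 2 values of 10.25 occupy positions 1–2 → average rank (1+2)/2 = 1.5.
The 3 values of 12.48 occupy positions 5–7 → average rank 6.
Lia has value 10.25 s → rank 1.5.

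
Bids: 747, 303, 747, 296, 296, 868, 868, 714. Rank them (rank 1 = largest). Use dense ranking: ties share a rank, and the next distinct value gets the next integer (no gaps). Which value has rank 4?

Sorted (descending): 868, 868, 747, 747, 714, 303, 296, 296
The 2 values of 868 share dense rank 1.
The 2 values of 747 share dense rank 2.
The 2 values of 296 share dense rank 5.
Remaining distinct values take the next consecutive integers.
Rank 4 → value 303.

303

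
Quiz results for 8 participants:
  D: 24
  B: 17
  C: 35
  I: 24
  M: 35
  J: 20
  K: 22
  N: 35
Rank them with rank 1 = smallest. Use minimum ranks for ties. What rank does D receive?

Sorted (ascending): 17, 20, 22, 24, 24, 35, 35, 35
The 2 values of 24 occupy positions 4–5 → each gets rank 4.
The 3 values of 35 occupy positions 6–8 → each gets rank 6.
D has value 24 → rank 4.

4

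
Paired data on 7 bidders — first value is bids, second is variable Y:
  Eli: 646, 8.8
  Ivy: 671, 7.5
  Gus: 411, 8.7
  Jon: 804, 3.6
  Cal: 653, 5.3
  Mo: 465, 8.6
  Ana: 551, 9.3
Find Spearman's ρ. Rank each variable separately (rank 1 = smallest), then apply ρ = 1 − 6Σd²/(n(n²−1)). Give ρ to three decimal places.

-0.679

Ranks of variable 1: 4, 6, 1, 7, 5, 2, 3
Ranks of variable 2: 6, 3, 5, 1, 2, 4, 7
d = r₁ − r₂: -2, 3, -4, 6, 3, -2, -4
d²: 4, 9, 16, 36, 9, 4, 16; Σd² = 94
ρ = 1 − 6·94/(7·48) = 1 − 564/336 = -0.679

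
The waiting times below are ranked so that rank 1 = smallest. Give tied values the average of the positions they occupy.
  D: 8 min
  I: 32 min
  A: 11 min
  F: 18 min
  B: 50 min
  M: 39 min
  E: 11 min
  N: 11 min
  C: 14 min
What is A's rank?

Sorted (ascending): 8, 11, 11, 11, 14, 18, 32, 39, 50
The 3 values of 11 occupy positions 2–4 → average rank 3.
A has value 11 min → rank 3.

3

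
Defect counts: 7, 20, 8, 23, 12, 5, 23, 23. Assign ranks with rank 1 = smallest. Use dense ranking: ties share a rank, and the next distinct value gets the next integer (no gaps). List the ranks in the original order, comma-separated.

Sorted (ascending): 5, 7, 8, 12, 20, 23, 23, 23
The 3 values of 23 share dense rank 6.
Remaining distinct values take the next consecutive integers.

2, 5, 3, 6, 4, 1, 6, 6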